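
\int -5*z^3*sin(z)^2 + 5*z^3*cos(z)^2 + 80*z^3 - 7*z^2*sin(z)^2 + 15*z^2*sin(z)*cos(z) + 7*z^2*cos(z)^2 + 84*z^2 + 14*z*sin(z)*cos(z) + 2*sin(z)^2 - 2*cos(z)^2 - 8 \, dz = (8*z + sin(2*z))*(5*z^3/2 + 7*z^2/2 - 1) + C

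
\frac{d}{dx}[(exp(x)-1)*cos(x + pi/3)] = -sqrt(2)*exp(x)*sin(x + pi/12) + sin(x + pi/3)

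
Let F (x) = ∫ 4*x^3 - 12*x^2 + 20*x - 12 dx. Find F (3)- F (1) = 32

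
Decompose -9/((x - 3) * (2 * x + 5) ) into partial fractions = 18/(11*(2*x + 5)) - 9/(11*(x - 3))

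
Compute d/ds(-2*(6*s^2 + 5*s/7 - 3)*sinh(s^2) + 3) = -24*s^3*cosh(s^2) - 20*s^2*cosh(s^2)/7 - 24*s*sinh(s^2) + 12*s*cosh(s^2) - 10*sinh(s^2)/7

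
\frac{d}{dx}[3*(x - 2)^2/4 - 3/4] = 3*x/2 - 3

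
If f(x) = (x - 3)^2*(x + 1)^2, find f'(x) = 4*x^3 - 12*x^2 - 4*x + 12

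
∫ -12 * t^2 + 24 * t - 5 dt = -4*t^3 + 12*t^2 - 5*t + C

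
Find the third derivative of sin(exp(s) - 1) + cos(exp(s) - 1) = sqrt(2)*(-exp(2*s)*cos(exp(s) - 1 + pi/4) - 3*exp(s)*cos(-exp(s) + pi/4 + 1) + sin(-exp(s) + pi/4 + 1))*exp(s)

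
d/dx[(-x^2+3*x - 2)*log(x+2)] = (-2*x^2*log(x + 2) - x^2 - x*log(x + 2) + 3*x + 6*log(x + 2) - 2)/(x + 2)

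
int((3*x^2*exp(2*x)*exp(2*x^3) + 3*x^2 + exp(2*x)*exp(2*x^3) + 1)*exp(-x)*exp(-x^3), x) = -exp(-x^3 - x) + exp(x^3 + x) + C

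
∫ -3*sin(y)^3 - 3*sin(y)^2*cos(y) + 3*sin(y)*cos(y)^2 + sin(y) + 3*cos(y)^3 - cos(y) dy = sqrt(2)*sin(2*y)*sin(y + pi/4) + C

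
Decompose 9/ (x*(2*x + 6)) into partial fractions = -3/(2*(x + 3)) + 3/(2*x)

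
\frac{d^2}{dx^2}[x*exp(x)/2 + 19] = x*exp(x)/2 + exp(x)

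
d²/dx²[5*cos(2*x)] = -20*cos(2*x)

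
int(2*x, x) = x^2 + C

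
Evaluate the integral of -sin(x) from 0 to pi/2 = -1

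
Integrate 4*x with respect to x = 2*x^2 + C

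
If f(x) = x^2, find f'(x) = 2*x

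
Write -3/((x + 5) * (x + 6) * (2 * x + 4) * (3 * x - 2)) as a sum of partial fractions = -81/(5440*(3*x - 2)) + 3/(160*(x + 6)) - 1/(34*(x + 5)) + 1/(64*(x + 2))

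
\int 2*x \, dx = x^2 + C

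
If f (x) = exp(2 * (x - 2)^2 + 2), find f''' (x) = 64*x^3*exp(2*x^2 - 8*x + 10) - 384*x^2*exp(2*x^2 - 8*x + 10) + 816*x*exp(2*x^2 - 8*x + 10) - 608*exp(2*x^2 - 8*x + 10)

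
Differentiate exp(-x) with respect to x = -exp(-x)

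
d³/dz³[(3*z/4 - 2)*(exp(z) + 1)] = 3*z*exp(z)/4 + exp(z)/4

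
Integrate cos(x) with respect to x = sin(x) + C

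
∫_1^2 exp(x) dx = -E + exp(2)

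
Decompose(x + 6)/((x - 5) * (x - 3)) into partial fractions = -9/(2*(x - 3)) + 11/(2*(x - 5))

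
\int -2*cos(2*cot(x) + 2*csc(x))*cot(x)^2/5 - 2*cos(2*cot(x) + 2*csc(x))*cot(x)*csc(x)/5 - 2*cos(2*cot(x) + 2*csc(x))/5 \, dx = sin(2*cot(x) + 2*csc(x))/5 + C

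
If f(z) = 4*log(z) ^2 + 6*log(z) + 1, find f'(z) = (8*log(z) + 6)/z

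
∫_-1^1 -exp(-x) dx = -E + exp(-1)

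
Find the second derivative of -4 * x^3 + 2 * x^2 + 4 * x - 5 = 4 - 24*x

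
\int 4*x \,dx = 2*x^2 + C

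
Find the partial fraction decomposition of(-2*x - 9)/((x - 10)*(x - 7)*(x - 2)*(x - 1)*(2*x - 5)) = -224/(405*(2*x - 5)) - 11/(162*(x - 1)) + 13/(40*(x - 2)) + 23/(810*(x - 7)) - 29/(3240*(x - 10))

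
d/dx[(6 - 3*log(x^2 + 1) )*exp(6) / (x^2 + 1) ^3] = (18*x*exp(6)*log(x^2 + 1) - 42*x*exp(6))/(x^8 + 4*x^6 + 6*x^4 + 4*x^2 + 1)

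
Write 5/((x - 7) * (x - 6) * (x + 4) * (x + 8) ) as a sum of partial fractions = -1/(168*(x + 8)) + 1/(88*(x + 4)) - 1/(28*(x - 6)) + 1/(33*(x - 7))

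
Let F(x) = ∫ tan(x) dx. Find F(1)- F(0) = log(sec(1))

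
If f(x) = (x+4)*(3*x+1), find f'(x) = 6*x + 13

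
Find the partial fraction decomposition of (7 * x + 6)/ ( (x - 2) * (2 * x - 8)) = -5/(x - 2) + 17/(2*(x - 4))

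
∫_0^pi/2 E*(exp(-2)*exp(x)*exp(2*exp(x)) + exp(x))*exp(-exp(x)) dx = -exp(1 - exp(pi/2)) + exp(-1 + exp(pi/2))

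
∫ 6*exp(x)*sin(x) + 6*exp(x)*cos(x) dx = 6*exp(x)*sin(x) + C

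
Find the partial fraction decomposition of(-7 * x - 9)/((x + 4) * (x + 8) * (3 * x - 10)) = -291/(748*(3*x - 10)) + 47/(136*(x + 8)) - 19/(88*(x + 4))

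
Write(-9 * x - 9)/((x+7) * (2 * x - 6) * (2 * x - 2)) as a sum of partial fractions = 27/(160*(x + 7)) + 9/(32*(x - 1)) - 9/(20*(x - 3))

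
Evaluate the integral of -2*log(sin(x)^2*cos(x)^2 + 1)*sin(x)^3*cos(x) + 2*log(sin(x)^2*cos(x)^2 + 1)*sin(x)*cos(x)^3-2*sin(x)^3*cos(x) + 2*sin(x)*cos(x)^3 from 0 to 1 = (9 - cos(4))*log((9 - cos(4))/8)/8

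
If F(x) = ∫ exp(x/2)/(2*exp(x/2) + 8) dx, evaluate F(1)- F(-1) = -log(exp(-1/2) + 4) + log(exp(1/2) + 4)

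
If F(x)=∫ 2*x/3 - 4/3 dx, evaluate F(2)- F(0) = -4/3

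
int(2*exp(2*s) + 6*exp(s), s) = (exp(s) + 3)^2 + C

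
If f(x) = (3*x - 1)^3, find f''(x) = 162*x - 54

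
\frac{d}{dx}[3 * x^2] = 6*x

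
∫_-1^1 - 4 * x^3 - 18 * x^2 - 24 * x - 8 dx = -28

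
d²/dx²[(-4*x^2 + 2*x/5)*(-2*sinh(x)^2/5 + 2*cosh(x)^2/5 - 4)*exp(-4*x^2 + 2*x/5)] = 144*(4000*x^4 - 800*x^3 - 2450*x^2 + 249*x + 120)*exp(2*x/5)*exp(-4*x^2)/625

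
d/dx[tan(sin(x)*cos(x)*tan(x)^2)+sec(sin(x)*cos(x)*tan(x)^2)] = (-2*sin(x)^4*sin(sin(x)^3/cos(x))/cos(x)^2 - 2*sin(x)^4/cos(x)^2 + 3*sin(sin(x)^3/cos(x))*tan(x)^2 + 3*tan(x)^2)/cos(sin(x)^3/cos(x))^2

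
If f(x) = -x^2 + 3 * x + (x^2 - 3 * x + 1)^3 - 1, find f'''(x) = 120*x^3 - 540*x^2 + 720*x - 270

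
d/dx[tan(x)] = cos(x)^(-2)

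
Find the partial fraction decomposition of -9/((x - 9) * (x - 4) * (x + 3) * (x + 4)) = 9/(104*(x + 4)) - 3/(28*(x + 3)) + 9/(280*(x - 4)) - 3/(260*(x - 9))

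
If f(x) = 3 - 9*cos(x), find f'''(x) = -9*sin(x)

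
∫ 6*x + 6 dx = 3*x^2 + 6*x + C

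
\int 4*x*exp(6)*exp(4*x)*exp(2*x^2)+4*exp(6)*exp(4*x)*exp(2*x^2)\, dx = exp(2*(x + 1)^2 + 4) + C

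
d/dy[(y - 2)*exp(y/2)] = y*exp(y/2)/2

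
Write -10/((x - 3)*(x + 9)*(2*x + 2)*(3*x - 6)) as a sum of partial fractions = 5/(3168*(x + 9)) - 5/(288*(x + 1)) + 5/(99*(x - 2)) - 5/(144*(x - 3))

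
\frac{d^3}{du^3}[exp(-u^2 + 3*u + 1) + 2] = -8*u^3*exp(-u^2 + 3*u + 1) + 36*u^2*exp(-u^2 + 3*u + 1) - 42*u*exp(-u^2 + 3*u + 1) + 9*exp(-u^2 + 3*u + 1)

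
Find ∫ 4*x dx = 2*x^2 + C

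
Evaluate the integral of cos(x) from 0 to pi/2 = 1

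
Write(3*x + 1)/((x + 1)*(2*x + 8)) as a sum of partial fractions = 11/(6*(x + 4)) - 1/(3*(x + 1))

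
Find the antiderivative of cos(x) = sin(x) + C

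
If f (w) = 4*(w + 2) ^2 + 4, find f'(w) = 8*w + 16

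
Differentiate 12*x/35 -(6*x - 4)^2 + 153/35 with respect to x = 1692/35 - 72*x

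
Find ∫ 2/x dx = 2*log(x) + C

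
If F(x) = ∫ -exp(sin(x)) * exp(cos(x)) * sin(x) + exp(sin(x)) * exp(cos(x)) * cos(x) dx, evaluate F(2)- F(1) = -exp(cos(1) + sin(1)) + exp(cos(2) + sin(2))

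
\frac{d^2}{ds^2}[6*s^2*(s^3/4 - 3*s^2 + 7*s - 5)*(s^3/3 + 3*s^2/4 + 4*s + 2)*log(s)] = 28*s^6*log(s) + 15*s^6/2 - 819*s^5*log(s)/4 - 507*s^5/8 + 195*s^4*log(s) + 143*s^4/2 - 950*s^3*log(s) - 855*s^3/2 + 1314*s^2*log(s) + 1533*s^2/2 - 216*s*log(s) - 180*s - 120*log(s) - 180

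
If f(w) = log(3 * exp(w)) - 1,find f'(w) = 1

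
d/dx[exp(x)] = exp(x)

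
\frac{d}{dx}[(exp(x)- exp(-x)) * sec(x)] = sqrt(2)*(exp(2*x)*sin(x + pi/4) + cos(x + pi/4))*exp(-x)/cos(x)^2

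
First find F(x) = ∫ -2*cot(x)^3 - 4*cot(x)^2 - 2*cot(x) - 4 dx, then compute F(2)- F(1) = -(cot(1) + 2)^2 + (cot(2) + 2)^2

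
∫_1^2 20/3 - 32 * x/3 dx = -28/3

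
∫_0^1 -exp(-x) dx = -1 + exp(-1)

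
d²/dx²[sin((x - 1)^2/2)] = -x^2*sin(x^2/2 - x + 1/2) + 2*x*sin(x^2/2 - x + 1/2) + sqrt(2)*cos(x^2/2 - x + 1/2 + pi/4)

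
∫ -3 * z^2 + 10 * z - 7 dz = -z^3 + 5*z^2 - 7*z + C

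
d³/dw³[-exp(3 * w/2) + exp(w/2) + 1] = -27*exp(3*w/2)/8 + exp(w/2)/8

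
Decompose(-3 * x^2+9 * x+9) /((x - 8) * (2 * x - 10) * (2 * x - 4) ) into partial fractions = 5/(24*(x - 2)) + 7/(12*(x - 5)) - 37/(24*(x - 8))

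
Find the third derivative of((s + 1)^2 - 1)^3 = 120*s^3 + 360*s^2 + 288*s + 48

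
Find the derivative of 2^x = 2^x*log(2)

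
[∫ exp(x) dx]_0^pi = -1 + exp(pi)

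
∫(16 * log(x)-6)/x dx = 2*(4*log(x) - 3)*log(x) + C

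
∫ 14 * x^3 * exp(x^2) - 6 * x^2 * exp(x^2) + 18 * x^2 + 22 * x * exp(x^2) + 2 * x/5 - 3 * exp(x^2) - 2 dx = 6*x^3 + x^2/5 - 2*x + (7*x^2 - 3*x + 4)*exp(x^2) + C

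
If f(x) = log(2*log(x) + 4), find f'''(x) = (2*log(x)^2 + 11*log(x) + 16)/(x^3*log(x)^3 + 6*x^3*log(x)^2 + 12*x^3*log(x) + 8*x^3)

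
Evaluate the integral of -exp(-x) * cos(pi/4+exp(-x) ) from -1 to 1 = -sin(pi/4 + E) + sin(exp(-1) + pi/4)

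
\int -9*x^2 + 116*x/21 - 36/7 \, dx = -3*x^3 + 58*x^2/21 - 36*x/7 + C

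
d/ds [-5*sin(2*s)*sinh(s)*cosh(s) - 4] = -5*sin(2*s)*cosh(2*s) - 5*cos(2*s)*sinh(2*s)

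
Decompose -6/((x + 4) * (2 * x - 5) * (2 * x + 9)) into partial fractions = -6/(7*(2*x + 9)) - 6/(91*(2*x - 5)) + 6/(13*(x + 4))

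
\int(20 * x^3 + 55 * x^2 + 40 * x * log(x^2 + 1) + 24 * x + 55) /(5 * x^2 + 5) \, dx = 2*x^2 + 11*x + 2*log(x^2 + 1)^2 + 2*log(x^2 + 1)/5 + C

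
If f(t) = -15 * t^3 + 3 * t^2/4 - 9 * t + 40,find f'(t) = -45*t^2 + 3*t/2 - 9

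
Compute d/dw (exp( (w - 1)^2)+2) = 2*w*exp(w^2 - 2*w + 1) - 2*exp(w^2 - 2*w + 1)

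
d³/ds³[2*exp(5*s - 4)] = 250*exp(5*s - 4)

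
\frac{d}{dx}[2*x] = 2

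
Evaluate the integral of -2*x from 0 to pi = -pi^2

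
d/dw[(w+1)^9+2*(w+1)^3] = 9*w^8 + 72*w^7 + 252*w^6 + 504*w^5 + 630*w^4 + 504*w^3 + 258*w^2 + 84*w + 15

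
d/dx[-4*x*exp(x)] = -4*x*exp(x) - 4*exp(x)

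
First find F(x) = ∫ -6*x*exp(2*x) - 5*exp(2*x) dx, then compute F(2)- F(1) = -7*exp(4) + 4*exp(2)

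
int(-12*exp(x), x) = -12*exp(x) + C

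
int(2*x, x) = x^2 + C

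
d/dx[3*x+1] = 3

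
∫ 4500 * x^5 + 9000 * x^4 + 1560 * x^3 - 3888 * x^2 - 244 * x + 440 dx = 750*x^6 + 1800*x^5 + 390*x^4 - 1296*x^3 - 122*x^2 + 440*x + C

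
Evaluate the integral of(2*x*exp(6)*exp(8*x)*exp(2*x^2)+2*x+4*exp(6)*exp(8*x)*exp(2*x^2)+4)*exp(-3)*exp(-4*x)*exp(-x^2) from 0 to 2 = -exp(3) - exp(-15) + exp(-3) + exp(15)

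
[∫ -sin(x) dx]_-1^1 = 0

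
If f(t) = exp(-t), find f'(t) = -exp(-t)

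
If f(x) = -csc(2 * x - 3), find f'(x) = 2*cot(2*x - 3)*csc(2*x - 3)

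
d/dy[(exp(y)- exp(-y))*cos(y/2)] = (-exp(2*y)*sin(y/2) + 2*exp(2*y)*cos(y/2) + sin(y/2) + 2*cos(y/2))*exp(-y)/2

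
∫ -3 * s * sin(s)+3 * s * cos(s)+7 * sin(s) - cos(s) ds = sqrt(2)*(3*s - 4)*sin(s + pi/4) + C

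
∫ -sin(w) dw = cos(w) + C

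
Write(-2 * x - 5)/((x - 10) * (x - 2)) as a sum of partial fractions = 9/(8*(x - 2)) - 25/(8*(x - 10))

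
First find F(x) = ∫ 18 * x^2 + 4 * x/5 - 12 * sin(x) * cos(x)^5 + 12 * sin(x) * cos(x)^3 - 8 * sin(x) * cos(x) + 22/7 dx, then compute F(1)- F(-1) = 128/7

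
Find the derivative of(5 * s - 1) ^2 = 50*s - 10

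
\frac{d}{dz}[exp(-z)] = -exp(-z)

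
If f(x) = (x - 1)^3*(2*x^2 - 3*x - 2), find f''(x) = 40*x^3 - 108*x^2 + 78*x - 10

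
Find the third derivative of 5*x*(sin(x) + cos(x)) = -5*sqrt(2)*(x*cos(x + pi/4) + 3*sin(x + pi/4))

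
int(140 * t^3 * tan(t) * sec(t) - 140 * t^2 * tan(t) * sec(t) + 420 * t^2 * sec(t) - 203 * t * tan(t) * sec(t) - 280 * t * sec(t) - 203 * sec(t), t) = 7*t*(20*t^2 - 20*t - 29)*sec(t) + C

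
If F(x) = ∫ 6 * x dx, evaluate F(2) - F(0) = 12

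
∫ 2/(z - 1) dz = log(2*(z - 1)^2) + C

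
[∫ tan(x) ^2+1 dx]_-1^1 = 2*tan(1)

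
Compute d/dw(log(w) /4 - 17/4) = 1/(4*w)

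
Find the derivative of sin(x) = cos(x)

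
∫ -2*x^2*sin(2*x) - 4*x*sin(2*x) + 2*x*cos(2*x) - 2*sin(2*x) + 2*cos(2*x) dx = (x + 1)^2*cos(2*x) + C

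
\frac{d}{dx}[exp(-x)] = -exp(-x)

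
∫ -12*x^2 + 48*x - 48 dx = -4*x^3 + 24*x^2 - 48*x + C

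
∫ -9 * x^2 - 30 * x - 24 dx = -3*x^3 - 15*x^2 - 24*x + C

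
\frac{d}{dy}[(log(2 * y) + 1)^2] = (2*log(y) + 2*log(2) + 2)/y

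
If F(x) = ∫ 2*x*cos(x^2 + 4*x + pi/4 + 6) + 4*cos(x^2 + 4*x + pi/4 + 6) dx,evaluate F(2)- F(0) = -sin(pi/4 + 6) + sin(pi/4 + 18)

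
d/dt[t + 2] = 1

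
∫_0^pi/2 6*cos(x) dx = 6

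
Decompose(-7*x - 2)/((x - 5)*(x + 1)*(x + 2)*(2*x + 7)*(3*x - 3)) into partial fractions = 8/(153*(2*x + 7)) - 4/(63*(x + 2)) + 1/(36*(x + 1)) + 1/(72*(x - 1)) - 37/(8568*(x - 5))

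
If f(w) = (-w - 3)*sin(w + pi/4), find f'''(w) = w*cos(w + pi/4) + 3*sqrt(2)*cos(w)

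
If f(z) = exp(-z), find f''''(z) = exp(-z)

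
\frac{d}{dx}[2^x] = 2^x*log(2)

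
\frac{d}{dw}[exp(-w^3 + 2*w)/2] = -3*w^2*exp(-w^3 + 2*w)/2 + exp(-w^3 + 2*w)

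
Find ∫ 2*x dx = x^2 + C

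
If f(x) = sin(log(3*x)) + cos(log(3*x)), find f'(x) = sqrt(2)*cos(log(x) + pi/4 + log(3))/x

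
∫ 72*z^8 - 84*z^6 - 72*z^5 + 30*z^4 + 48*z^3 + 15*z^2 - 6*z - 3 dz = 8*z^9 - 12*z^7 - 12*z^6 + 6*z^5 + 12*z^4 + 5*z^3 - 3*z^2 - 3*z + C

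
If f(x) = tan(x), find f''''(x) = 24*tan(x)^5 + 40*tan(x)^3 + 16*tan(x)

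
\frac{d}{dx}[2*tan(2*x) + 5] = 4/cos(2*x)^2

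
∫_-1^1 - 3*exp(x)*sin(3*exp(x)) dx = -cos(3*exp(-1)) + cos(3*E)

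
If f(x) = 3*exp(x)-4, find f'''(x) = 3*exp(x)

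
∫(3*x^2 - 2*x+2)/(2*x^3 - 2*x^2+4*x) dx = log(x*(-x^2 + x - 2))/2 + C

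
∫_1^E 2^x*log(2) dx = -2 + 2^E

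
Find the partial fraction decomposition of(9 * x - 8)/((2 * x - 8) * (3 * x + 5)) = 69/(34*(3*x + 5)) + 14/(17*(x - 4))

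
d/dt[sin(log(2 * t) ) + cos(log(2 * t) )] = sqrt(2)*cos(log(t) + log(2) + pi/4)/t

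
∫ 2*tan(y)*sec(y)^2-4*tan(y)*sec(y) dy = (sec(y) - 2)^2 + C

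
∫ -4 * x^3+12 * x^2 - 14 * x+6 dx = -x^4 + 4*x^3 - 7*x^2 + 6*x + C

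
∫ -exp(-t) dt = exp(-t) + C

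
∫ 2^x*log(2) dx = 2^x + C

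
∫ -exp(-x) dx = exp(-x) + C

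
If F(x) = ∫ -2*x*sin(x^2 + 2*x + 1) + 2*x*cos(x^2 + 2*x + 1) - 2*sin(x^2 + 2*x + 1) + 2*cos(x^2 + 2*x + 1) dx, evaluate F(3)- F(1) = cos(16) + sin(16) - cos(4) - sin(4)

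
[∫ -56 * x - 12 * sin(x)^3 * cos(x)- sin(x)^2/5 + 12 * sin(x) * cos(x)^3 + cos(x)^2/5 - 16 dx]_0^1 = -173/4 + sin(2)/10 - 3*cos(4)/4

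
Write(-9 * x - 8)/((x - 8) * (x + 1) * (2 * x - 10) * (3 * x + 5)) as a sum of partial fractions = -189/(2320*(3*x + 5)) + 1/(216*(x + 1)) + 53/(720*(x - 5)) - 40/(783*(x - 8))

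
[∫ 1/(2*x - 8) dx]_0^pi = -log(2) + log(4 - pi)/2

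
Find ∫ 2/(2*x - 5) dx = log(5 - 2*x) + C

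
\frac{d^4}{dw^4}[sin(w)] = sin(w)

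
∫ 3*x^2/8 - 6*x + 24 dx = x^3/8 - 3*x^2 + 24*x + C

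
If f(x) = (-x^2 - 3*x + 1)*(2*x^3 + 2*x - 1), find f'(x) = -10*x^4 - 24*x^3 - 10*x + 5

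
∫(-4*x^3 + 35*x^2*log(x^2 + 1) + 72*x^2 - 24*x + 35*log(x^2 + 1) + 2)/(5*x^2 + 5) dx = -2*x^2/5 + 2*x/5 + (7*x - 2)*log(x^2 + 1) + C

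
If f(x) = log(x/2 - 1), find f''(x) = -1/(x^2 - 4*x + 4)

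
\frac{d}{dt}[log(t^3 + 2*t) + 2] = (3*t^2 + 2)/(t^3 + 2*t)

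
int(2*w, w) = w^2 + C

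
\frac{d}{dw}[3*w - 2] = 3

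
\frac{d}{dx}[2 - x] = -1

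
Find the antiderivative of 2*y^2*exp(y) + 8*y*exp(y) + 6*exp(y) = 2*(y + 1)^2*exp(y) + C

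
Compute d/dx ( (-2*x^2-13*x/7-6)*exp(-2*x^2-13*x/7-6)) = (392*x^3 + 546*x^2 + 1149*x + 455)*exp(-2*x^2 - 13*x/7 - 6)/49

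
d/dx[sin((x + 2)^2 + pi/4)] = 2*x*cos(x^2 + 4*x + pi/4 + 4) + 4*cos(x^2 + 4*x + pi/4 + 4)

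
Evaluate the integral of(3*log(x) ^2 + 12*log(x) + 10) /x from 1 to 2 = -8 - 2*log(2) + (log(2) + 2)^3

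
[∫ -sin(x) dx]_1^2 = -cos(1) + cos(2)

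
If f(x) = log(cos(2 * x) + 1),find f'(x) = -2*tan(x)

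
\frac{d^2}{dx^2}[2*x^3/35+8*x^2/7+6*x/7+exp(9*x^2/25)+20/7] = 324*x^2*exp(9*x^2/25)/625 + 12*x/35 + 18*exp(9*x^2/25)/25 + 16/7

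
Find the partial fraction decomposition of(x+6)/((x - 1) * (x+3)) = -3/(4*(x + 3)) + 7/(4*(x - 1))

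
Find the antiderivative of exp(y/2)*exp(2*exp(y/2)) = exp(2*exp(y/2)) + C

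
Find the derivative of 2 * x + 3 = 2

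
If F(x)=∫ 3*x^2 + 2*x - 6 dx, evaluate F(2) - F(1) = 4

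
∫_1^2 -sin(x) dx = -cos(1) + cos(2)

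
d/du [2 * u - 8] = 2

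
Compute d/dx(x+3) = 1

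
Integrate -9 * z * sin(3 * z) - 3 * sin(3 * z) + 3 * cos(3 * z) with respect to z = (3*z + 1)*cos(3*z) + C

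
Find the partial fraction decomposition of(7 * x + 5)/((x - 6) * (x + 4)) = 23/(10*(x + 4)) + 47/(10*(x - 6))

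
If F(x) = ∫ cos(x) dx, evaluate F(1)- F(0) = sin(1)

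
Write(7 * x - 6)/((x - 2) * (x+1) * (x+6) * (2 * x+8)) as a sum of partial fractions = 3/(10*(x + 6)) - 17/(36*(x + 4)) + 13/(90*(x + 1)) + 1/(36*(x - 2))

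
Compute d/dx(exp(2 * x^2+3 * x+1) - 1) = 4*x*exp(2*x^2 + 3*x + 1) + 3*exp(2*x^2 + 3*x + 1)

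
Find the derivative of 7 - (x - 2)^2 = 4 - 2*x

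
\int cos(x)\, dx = sin(x) + C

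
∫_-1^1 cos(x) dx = 2*sin(1)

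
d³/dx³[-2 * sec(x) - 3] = 2*(1 - 6/cos(x)^2)*sin(x)/cos(x)^2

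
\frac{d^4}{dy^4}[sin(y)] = sin(y)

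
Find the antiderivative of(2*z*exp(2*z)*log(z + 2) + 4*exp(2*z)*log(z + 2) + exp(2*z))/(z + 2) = exp(2*z)*log(z + 2) + C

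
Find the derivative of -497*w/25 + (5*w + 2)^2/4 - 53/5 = 25*w/2 - 372/25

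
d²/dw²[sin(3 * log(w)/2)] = (-9*sin(3*log(w)/2) - 6*cos(3*log(w)/2))/(4*w^2)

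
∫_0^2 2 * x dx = 4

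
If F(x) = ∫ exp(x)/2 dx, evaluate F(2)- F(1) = -E/2 + exp(2)/2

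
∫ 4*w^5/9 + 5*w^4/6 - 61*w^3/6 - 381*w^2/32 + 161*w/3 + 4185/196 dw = 2*w^6/27 + w^5/6 - 61*w^4/24 - 127*w^3/32 + 161*w^2/6 + 4185*w/196 + C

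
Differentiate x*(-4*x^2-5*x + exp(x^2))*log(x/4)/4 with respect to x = x^2*exp(x^2)*log(x)/2 - x^2*exp(x^2)*log(2) - 3*x^2*log(x) - x^2 + 6*x^2*log(2) - 5*x*log(x)/2 - 5*x/4 + 5*x*log(2) + exp(x^2)*log(x)/4 - exp(x^2)*log(2)/2 + exp(x^2)/4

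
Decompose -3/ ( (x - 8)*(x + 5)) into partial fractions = 3/(13*(x + 5)) - 3/(13*(x - 8))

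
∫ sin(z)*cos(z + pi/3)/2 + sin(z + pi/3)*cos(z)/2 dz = -cos(2*z + pi/3)/4 + C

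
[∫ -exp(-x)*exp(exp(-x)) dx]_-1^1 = -exp(E) + exp(exp(-1))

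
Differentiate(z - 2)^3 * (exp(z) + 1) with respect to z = z^3*exp(z) - 3*z^2*exp(z) + 3*z^2 - 12*z + 4*exp(z) + 12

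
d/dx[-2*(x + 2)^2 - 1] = -4*x - 8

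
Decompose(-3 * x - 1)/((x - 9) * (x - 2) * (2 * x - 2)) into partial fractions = -1/(4*(x - 1)) + 1/(2*(x - 2)) - 1/(4*(x - 9))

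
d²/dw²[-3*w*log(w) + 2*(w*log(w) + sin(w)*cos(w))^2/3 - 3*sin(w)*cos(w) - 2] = (-8*w^2*log(w)*sin(2*w) + 8*w*(1 - cos(2*w))^2 + 4*w*log(w)^2 + 8*w*log(w)*cos(2*w) + 12*w*log(w) + 18*w*sin(2*w) + 24*w*cos(2*w) - 8*w + 2*sin(2*w) - 9)/(3*w)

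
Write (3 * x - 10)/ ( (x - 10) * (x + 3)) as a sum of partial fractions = 19/(13*(x + 3)) + 20/(13*(x - 10))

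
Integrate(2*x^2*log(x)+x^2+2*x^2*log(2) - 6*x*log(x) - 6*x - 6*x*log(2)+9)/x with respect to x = (x - 3)^2*log(2*x) + C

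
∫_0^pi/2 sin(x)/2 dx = 1/2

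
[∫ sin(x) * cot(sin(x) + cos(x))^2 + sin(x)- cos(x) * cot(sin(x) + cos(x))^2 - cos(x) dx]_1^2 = -cot(cos(1) + sin(1)) + cot(cos(2) + sin(2))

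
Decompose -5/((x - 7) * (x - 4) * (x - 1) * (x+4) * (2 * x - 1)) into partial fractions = 80/(819*(2*x - 1)) - 1/(792*(x + 4)) - 1/(18*(x - 1)) + 5/(504*(x - 4)) - 5/(2574*(x - 7))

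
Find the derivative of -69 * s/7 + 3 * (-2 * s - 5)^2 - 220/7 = 24*s + 351/7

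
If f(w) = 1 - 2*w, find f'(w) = -2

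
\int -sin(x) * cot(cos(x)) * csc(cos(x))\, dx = -csc(cos(x)) + C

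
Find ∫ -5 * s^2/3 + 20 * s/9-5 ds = -5*s^3/9 + 10*s^2/9 - 5*s + C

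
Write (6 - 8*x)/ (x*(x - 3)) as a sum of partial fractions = -6/(x - 3) - 2/x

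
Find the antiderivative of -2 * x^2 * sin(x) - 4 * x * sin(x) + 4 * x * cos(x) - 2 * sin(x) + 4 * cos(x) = 2*(x + 1)^2*cos(x) + C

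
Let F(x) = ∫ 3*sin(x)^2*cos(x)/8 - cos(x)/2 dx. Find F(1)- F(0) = -sin(1)/2 + sin(1)^3/8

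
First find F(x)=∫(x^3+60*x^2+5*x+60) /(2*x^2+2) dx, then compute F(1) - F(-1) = 60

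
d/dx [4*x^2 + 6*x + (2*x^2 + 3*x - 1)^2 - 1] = 16*x^3 + 36*x^2 + 18*x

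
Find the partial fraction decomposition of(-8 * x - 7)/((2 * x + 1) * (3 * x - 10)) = -101/(23*(3*x - 10)) + 6/(23*(2*x + 1))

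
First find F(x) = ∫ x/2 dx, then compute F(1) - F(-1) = 0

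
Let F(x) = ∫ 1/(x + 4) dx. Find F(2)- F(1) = -log(5) + log(6)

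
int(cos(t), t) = sin(t) + C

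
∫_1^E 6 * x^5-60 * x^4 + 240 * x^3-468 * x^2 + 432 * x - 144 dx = -1 + ((-2 + E)^3 + 2)^2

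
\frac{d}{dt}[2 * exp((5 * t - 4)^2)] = 100*t*exp(25*t^2 - 40*t + 16) - 80*exp(25*t^2 - 40*t + 16)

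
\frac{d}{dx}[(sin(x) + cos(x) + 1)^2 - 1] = 2*cos(2*x) + 2*sqrt(2)*cos(x + pi/4)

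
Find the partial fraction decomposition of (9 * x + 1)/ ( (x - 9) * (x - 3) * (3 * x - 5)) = 18/(11*(3*x - 5)) - 7/(6*(x - 3)) + 41/(66*(x - 9))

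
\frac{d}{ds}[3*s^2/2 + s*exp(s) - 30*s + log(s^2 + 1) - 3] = (s^3*exp(s) + 3*s^3 + s^2*exp(s) - 30*s^2 + s*exp(s) + 5*s + exp(s) - 30)/(s^2 + 1)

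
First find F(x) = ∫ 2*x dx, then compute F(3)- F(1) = 8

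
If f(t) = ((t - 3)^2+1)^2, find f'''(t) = 24*t - 72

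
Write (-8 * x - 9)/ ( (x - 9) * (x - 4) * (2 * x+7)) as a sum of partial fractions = 76/(375*(2*x + 7)) + 41/(75*(x - 4)) - 81/(125*(x - 9))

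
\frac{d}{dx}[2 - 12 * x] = -12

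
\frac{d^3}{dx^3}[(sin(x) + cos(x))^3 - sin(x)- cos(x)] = -sqrt(2)*(27*sin(3*x + pi/4) + cos(x + pi/4))/2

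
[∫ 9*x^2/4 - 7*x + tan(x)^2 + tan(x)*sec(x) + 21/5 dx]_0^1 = -11/20 + tan(1) + sec(1)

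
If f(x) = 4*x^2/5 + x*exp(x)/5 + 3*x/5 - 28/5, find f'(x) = x*exp(x)/5 + 8*x/5 + exp(x)/5 + 3/5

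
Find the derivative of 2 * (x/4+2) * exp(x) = x*exp(x)/2 + 9*exp(x)/2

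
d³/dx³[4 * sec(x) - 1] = 4*(-1 + 6/cos(x)^2)*sin(x)/cos(x)^2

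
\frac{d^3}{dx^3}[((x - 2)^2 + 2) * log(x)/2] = (x^2 + 2*x + 6)/x^3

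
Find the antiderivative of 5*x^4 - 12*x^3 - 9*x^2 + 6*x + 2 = x^5 - 3*x^4 - 3*x^3 + 3*x^2 + 2*x + C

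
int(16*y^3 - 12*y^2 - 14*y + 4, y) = 4*y^4 - 4*y^3 - 7*y^2 + 4*y + C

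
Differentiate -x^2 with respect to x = -2*x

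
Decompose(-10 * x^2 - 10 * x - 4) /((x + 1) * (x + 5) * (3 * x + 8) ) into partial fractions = 436/(35*(3*x + 8)) - 51/(7*(x + 5)) - 1/(5*(x + 1))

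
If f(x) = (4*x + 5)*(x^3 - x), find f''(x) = 48*x^2 + 30*x - 8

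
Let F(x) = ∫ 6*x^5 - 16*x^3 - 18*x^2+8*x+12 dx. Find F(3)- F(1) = 308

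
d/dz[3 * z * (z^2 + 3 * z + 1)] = 9*z^2 + 18*z + 3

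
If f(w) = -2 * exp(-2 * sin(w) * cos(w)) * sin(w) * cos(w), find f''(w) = 4*(-(1 - cos(2*w))^2*sin(2*w) + 3*(1 - cos(2*w))^2 + 2*sin(2*w) - sin(4*w) + 6*cos(2*w) - 4)*exp(-sin(2*w))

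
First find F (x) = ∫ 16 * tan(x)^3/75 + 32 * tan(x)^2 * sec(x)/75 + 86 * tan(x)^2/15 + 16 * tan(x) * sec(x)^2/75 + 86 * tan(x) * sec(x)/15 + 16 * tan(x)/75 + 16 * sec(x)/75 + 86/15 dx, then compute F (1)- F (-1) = 4*(16*sin(1) + 215*sin(2))/(75*(cos(2) + 1))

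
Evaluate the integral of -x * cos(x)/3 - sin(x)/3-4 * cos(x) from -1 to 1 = -8*sin(1)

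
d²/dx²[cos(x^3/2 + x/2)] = -9*x^4*cos(x^3/2 + x/2)/4 - 3*x^2*cos(x^3/2 + x/2)/2 - 3*x*sin(x^3/2 + x/2) - cos(x^3/2 + x/2)/4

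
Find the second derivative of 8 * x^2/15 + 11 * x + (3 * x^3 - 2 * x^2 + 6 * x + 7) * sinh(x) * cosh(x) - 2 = 6*x^3*sinh(2*x) - 4*x^2*sinh(2*x) + 18*x^2*cosh(2*x) + 21*x*sinh(2*x) - 8*x*cosh(2*x) + 12*sinh(2*x) + 12*cosh(2*x) + 16/15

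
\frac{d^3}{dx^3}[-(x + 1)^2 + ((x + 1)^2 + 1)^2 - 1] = 24*x + 24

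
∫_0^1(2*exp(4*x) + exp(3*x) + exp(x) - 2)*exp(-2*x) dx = -exp(-1) + E + (E - exp(-1))^2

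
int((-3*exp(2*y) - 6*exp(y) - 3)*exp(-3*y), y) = (exp(y) + 1)^3*exp(-3*y) + C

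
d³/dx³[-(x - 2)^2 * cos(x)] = -x^2*sin(x) + 4*x*sin(x) + 6*x*cos(x) + 2*sin(x) - 12*cos(x)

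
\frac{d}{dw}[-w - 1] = -1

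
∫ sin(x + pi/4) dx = -cos(x + pi/4) + C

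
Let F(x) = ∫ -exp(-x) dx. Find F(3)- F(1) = -exp(-1) + exp(-3)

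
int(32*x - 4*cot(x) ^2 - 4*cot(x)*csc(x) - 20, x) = 16*x^2 - 16*x + 4*cot(x) + 4*csc(x) + C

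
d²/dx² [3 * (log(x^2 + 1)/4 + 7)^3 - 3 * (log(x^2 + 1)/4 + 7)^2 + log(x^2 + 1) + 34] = (-9*x^2*log(x^2 + 1)^2 - 444*x^2*log(x^2 + 1) - 5488*x^2 + 9*log(x^2 + 1)^2 + 480*log(x^2 + 1) + 6448)/(32*x^4 + 64*x^2 + 32)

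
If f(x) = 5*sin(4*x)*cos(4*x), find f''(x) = -320*sin(4*x)*cos(4*x)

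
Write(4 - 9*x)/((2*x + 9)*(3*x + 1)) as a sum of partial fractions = 21/(25*(3*x + 1)) - 89/(25*(2*x + 9))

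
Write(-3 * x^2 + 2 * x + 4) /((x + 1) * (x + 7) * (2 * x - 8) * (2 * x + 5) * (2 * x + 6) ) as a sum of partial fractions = -79/(351*(2*x + 5)) - 157/(9504*(x + 7)) + 29/(224*(x + 3)) + 1/(720*(x + 1)) - 9/(5005*(x - 4))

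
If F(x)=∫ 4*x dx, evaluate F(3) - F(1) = 16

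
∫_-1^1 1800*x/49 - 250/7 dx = -500/7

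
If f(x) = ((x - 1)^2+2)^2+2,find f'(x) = 4*x^3 - 12*x^2 + 20*x - 12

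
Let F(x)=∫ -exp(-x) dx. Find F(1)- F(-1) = -E + exp(-1)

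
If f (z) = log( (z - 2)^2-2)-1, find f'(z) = (2*z - 4)/(z^2 - 4*z + 2)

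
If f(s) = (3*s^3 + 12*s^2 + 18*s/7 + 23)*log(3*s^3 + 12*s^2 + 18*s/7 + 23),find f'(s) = 9*s^2*log(3*s^3 + 12*s^2 + 18*s/7 + 23) + 9*s^2 + 24*s*log(3*s^3 + 12*s^2 + 18*s/7 + 23) + 24*s + 18*log(3*s^3 + 12*s^2 + 18*s/7 + 23)/7 + 18/7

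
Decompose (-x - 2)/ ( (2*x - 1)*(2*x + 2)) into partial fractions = -5/(6*(2*x - 1)) + 1/(6*(x + 1))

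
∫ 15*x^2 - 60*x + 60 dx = 5*x^3 - 30*x^2 + 60*x + C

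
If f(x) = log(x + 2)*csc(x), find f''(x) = (-x^2*log(x + 2) + 2*x^2*log(x + 2)/sin(x)^2 - 4*x*log(x + 2) + 8*x*log(x + 2)/sin(x)^2 - 2*x*cos(x)/sin(x) - 4*log(x + 2) + 8*log(x + 2)/sin(x)^2 - 1 - 4*cos(x)/sin(x))/((x^2 + 4*x + 4)*sin(x))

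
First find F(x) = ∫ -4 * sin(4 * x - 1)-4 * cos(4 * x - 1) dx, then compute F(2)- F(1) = -sin(7) + sin(3) + cos(7) - cos(3)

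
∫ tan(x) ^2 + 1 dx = tan(x) + C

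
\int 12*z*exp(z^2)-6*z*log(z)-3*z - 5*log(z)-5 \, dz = -z*(3*z + 5)*log(z) + 6*exp(z^2) + C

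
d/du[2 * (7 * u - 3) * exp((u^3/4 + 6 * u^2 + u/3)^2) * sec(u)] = (21*u^6/4 + 831*u^5/4 + 5806*u^4/3 - 700*u^3 - 620*u^2/9 + 14*u*sin(u)/cos(u) - 4*u/3 - 6*sin(u)/cos(u) + 14)*exp(u^2/9)*exp(4*u^3)*exp(217*u^4/6)*exp(3*u^5)*exp(u^6/16)/cos(u)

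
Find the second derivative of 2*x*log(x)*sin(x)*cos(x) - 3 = (-4*x^2*log(x)*sin(2*x) + 4*x*log(x)*cos(2*x) + 4*x*cos(2*x) + sin(2*x))/x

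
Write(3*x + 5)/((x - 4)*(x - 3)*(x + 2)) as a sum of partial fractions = -1/(30*(x + 2)) - 14/(5*(x - 3)) + 17/(6*(x - 4))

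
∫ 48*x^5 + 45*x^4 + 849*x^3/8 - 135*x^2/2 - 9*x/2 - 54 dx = 8*x^6 + 9*x^5 + 849*x^4/32 - 45*x^3/2 - 9*x^2/4 - 54*x + C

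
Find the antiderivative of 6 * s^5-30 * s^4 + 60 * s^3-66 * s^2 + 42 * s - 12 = s^6 - 6*s^5 + 15*s^4 - 22*s^3 + 21*s^2 - 12*s + C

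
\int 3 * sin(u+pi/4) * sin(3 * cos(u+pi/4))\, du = cos(3*cos(u + pi/4)) + C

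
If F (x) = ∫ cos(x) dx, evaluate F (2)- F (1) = -sin(1) + sin(2)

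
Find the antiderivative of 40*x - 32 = 20*x^2 - 32*x + C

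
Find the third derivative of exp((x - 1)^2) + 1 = 8*x^3*exp(x^2 - 2*x + 1) - 24*x^2*exp(x^2 - 2*x + 1) + 36*x*exp(x^2 - 2*x + 1) - 20*exp(x^2 - 2*x + 1)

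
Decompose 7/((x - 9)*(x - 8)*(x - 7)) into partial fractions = 7/(2*(x - 7)) - 7/(x - 8) + 7/(2*(x - 9))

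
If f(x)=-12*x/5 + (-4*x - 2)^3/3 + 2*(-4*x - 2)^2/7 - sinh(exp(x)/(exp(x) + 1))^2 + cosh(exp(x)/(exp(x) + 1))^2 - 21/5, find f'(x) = -64*x^2 - 384*x/7 - 484/35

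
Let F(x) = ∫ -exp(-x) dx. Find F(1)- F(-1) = -E + exp(-1)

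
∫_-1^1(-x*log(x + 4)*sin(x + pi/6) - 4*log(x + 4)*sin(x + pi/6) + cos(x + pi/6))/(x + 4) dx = -log(3)*sin(1 + pi/3) + log(5)*cos(pi/6 + 1)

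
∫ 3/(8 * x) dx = 3*log(x)/8 + C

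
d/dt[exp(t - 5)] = exp(t - 5)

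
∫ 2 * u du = u^2 + C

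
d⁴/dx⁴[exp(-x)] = exp(-x)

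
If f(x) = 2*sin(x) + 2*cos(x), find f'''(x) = 2*sin(x) - 2*cos(x)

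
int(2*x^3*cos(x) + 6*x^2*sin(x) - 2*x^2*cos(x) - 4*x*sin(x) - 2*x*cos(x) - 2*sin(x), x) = 2*x*(x^2 - x - 1)*sin(x) + C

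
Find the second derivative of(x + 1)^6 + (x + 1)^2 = 30*x^4 + 120*x^3 + 180*x^2 + 120*x + 32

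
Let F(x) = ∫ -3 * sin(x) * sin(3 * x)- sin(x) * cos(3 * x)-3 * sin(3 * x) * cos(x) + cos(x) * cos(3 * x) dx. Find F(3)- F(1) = (cos(3) + sin(3))*cos(9) - (cos(1) + sin(1))*cos(3)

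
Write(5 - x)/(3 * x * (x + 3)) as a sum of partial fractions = -8/(9*(x + 3)) + 5/(9*x)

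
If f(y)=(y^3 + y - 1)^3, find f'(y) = 9*y^8 + 21*y^6 - 18*y^5 + 15*y^4 - 24*y^3 + 12*y^2 - 6*y + 3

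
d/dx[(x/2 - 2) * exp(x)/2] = x*exp(x)/4 - 3*exp(x)/4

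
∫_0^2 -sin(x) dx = -1 + cos(2)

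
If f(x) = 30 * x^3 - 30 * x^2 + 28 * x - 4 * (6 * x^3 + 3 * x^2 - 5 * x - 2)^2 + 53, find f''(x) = -4320*x^4 - 2880*x^3 + 2448*x^2 + 1476*x - 164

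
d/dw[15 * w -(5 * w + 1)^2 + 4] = 5 - 50*w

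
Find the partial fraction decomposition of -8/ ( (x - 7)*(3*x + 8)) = 24/(29*(3*x + 8)) - 8/(29*(x - 7))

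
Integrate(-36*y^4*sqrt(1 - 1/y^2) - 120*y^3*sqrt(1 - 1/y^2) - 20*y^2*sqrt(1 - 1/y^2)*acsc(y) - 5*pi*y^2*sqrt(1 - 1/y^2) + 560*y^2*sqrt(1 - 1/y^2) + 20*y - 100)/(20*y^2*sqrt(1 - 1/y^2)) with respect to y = -(y - 5)*(12*y^2 + 120*y + 20*acsc(y) + 5*pi + 40)/20 + C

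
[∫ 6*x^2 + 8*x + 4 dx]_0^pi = 2*pi*(1 + (1 + pi)^2)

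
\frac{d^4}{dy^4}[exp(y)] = exp(y)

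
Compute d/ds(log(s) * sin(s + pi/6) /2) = (s*log(s)*cos(s + pi/6) + sin(s + pi/6))/(2*s)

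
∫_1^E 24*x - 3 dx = -9 + 3*E*(-1 + 4*E)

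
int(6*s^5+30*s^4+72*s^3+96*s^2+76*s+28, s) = s^6 + 6*s^5 + 18*s^4 + 32*s^3 + 38*s^2 + 28*s + C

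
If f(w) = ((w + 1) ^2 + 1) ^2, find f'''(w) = 24*w + 24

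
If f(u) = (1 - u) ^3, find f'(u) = -3*u^2 + 6*u - 3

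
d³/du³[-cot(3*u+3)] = 162*cot(3*u + 3)^4 + 216*cot(3*u + 3)^2 + 54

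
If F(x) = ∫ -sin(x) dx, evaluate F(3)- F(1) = cos(3) - cos(1)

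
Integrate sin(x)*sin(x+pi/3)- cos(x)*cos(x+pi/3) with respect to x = -sin(2*x + pi/3)/2 + C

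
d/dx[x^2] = 2*x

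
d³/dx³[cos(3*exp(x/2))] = 27*exp(3*x/2)*sin(3*exp(x/2))/8 - 3*exp(x/2)*sin(3*exp(x/2))/8 - 27*exp(x)*cos(3*exp(x/2))/8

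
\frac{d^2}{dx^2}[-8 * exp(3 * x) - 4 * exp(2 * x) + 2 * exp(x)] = -72*exp(3*x) - 16*exp(2*x) + 2*exp(x)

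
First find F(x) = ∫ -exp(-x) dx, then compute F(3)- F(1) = -exp(-1) + exp(-3)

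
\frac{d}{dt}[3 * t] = 3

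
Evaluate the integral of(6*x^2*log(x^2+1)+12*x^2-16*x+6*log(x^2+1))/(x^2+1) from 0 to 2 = 4*log(5)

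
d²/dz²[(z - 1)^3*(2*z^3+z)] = 60*z^4 - 120*z^3 + 84*z^2 - 30*z + 6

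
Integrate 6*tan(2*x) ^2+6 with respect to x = 3*tan(2*x) + C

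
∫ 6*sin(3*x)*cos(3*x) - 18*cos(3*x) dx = (sin(3*x) - 3)^2 + C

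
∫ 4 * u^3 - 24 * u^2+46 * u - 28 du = u^4 - 8*u^3 + 23*u^2 - 28*u + C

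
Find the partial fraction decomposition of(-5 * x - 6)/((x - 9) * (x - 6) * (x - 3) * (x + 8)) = -1/(77*(x + 8)) - 7/(66*(x - 3)) + 2/(7*(x - 6)) - 1/(6*(x - 9))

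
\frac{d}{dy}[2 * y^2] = 4*y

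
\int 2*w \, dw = w^2 + C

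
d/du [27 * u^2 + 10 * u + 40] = 54*u + 10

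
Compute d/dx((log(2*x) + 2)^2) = (2*log(x) + 2*log(2) + 4)/x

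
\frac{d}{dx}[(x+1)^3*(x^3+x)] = 6*x^5 + 15*x^4 + 16*x^3 + 12*x^2 + 6*x + 1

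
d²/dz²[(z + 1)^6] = 30*z^4 + 120*z^3 + 180*z^2 + 120*z + 30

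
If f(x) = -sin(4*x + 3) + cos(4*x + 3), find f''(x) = 16*sin(4*x + 3) - 16*cos(4*x + 3)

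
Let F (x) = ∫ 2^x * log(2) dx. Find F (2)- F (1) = 2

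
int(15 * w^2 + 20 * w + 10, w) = 5*w^3 + 10*w^2 + 10*w + C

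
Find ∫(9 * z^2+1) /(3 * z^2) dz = 3*z - 1/(3*z) + C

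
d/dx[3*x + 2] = 3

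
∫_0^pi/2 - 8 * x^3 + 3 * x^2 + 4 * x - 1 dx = (1 - pi)*(-pi/2 + pi^3/8)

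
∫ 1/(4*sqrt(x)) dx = sqrt(x)/2 + C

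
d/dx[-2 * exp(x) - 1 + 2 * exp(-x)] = (-2*exp(2*x) - 2)*exp(-x)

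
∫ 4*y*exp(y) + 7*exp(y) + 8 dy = (4*y + 3)*(exp(y) + 2) + C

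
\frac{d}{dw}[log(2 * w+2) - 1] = 1/(w + 1)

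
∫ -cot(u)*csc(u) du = csc(u) + C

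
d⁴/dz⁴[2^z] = 2^z*log(2)^4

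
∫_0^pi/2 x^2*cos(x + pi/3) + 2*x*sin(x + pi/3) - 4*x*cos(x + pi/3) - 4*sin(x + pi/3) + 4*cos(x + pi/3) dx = -2*sqrt(3) + (-2 + pi/2)^2/2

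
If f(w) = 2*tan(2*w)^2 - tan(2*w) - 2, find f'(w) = 2*(4*sin(2*w)/cos(2*w) - 1)/cos(2*w)^2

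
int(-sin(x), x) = cos(x) + C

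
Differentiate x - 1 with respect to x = 1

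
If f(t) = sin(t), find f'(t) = cos(t)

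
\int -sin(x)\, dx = cos(x) + C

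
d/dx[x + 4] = 1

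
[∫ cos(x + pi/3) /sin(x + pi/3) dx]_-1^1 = log(sin(1 + pi/3)) - log(cos(pi/6 + 1))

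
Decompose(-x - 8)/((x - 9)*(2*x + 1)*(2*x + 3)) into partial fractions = -13/(42*(2*x + 3)) + 15/(38*(2*x + 1)) - 17/(399*(x - 9))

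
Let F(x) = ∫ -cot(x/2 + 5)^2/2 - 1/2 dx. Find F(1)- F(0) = cot(11/2) - cot(5)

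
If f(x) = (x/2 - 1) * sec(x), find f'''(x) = (-x*sin(x)/(2*cos(x)) + 3*x*sin(x)/cos(x)^3 + sin(x)/cos(x) - 6*sin(x)/cos(x)^3 - 3/2 + 3/cos(x)^2)/cos(x)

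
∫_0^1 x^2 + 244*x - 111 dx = 34/3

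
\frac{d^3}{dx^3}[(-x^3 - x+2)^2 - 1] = 120*x^3 + 48*x - 24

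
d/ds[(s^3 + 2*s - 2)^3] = 9*s^8 + 42*s^6 - 36*s^5 + 60*s^4 - 96*s^3 + 60*s^2 - 48*s + 24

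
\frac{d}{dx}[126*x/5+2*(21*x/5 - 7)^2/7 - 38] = 252*x/25 + 42/5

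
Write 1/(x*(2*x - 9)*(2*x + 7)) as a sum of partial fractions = 1/(56*(2*x + 7)) + 1/(72*(2*x - 9)) - 1/(63*x)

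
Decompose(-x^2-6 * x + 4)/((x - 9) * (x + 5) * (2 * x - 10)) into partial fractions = 9/(280*(x + 5)) + 51/(80*(x - 5)) - 131/(112*(x - 9))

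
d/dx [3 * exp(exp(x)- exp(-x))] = (3*exp(exp(x) - exp(-x)) + 3*exp(2*x + exp(x) - exp(-x)))*exp(-x)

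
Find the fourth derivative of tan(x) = 24*tan(x)^5 + 40*tan(x)^3 + 16*tan(x)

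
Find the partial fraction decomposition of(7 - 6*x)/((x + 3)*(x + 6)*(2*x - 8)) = 43/(60*(x + 6)) - 25/(42*(x + 3)) - 17/(140*(x - 4))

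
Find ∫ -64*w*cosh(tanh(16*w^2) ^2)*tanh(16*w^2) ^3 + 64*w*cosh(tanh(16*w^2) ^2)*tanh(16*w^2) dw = sinh(tanh(16*w^2)^2) + C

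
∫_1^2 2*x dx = 3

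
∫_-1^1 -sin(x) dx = 0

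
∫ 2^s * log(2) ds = 2^s + C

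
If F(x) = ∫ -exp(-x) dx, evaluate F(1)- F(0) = -1 + exp(-1)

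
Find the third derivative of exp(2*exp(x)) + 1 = 2*exp(x + 2*exp(x)) + 12*exp(2*x + 2*exp(x)) + 8*exp(3*x + 2*exp(x))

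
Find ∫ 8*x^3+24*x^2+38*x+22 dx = 2*x^4 + 8*x^3 + 19*x^2 + 22*x + C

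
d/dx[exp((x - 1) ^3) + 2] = 3*x^2*exp(x^3 - 3*x^2 + 3*x - 1) - 6*x*exp(x^3 - 3*x^2 + 3*x - 1) + 3*exp(x^3 - 3*x^2 + 3*x - 1)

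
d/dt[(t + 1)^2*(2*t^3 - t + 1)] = 10*t^4 + 16*t^3 + 3*t^2 - 2*t + 1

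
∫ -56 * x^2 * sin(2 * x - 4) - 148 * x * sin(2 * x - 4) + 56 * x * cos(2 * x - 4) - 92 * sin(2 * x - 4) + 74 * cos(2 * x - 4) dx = (28*x^2 + 74*x + 46)*cos(2*x - 4) + C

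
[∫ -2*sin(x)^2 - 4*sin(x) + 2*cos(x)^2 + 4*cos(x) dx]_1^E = -(cos(1) + sin(1) + 2)^2 + (cos(E) + sin(E) + 2)^2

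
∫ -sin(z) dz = cos(z) + C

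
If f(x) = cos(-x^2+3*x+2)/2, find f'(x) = (x - 3/2)*sin(-x^2 + 3*x + 2)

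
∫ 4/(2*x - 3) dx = 2*log(2*x/3 - 1) + C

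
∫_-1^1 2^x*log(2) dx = 3/2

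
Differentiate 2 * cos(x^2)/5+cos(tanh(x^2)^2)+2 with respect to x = -4*x*(sin(x^2)/5 + sin(tanh(x^2)^2)*sinh(x^2)/cosh(x^2)^3)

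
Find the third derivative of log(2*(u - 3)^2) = 4/(u^3 - 9*u^2 + 27*u - 27)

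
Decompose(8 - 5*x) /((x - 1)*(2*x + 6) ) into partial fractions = -23/(8*(x + 3)) + 3/(8*(x - 1))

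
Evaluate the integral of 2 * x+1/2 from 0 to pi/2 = pi/4 + pi^2/4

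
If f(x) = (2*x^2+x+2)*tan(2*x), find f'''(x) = 96*x^2*tan(2*x)^4 + 128*x^2*tan(2*x)^2 + 32*x^2 + 48*x*tan(2*x)^4 + 96*x*tan(2*x)^3 + 64*x*tan(2*x)^2 + 96*x*tan(2*x) + 16*x + 96*tan(2*x)^4 + 24*tan(2*x)^3 + 152*tan(2*x)^2 + 24*tan(2*x) + 56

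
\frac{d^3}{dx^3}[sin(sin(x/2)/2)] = (6*sin(x/2)*sin(sin(x/2)/2) - cos(x/2)^2*cos(sin(x/2)/2) - 4*cos(sin(x/2)/2))*cos(x/2)/64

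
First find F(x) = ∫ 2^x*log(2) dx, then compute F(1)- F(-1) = 3/2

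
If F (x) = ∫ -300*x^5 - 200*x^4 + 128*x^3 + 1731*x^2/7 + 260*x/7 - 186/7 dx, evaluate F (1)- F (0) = 115/7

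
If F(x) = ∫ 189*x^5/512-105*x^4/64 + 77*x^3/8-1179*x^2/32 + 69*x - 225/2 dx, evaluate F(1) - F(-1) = -8007/32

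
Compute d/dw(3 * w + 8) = 3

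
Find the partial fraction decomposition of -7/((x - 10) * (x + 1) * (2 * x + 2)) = 7/(242*(x + 1)) + 7/(22*(x + 1)^2) - 7/(242*(x - 10))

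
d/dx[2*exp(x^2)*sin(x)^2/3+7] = 2*(-x*cos(2*x) + x + sin(2*x))*exp(x^2)/3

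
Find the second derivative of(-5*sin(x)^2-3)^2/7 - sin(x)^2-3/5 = -400*sin(x)^4/7 + 208*sin(x)^2/7 + 46/7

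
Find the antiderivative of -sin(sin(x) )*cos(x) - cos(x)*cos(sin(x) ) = sqrt(2)*cos(sin(x) + pi/4) + C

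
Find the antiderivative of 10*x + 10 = 5*x^2 + 10*x + C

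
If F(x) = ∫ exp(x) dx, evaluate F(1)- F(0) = -1 + E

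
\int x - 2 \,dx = x^2/2 - 2*x + C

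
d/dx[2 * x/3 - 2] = 2/3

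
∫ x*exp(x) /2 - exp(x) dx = (x - 3)*exp(x)/2 + C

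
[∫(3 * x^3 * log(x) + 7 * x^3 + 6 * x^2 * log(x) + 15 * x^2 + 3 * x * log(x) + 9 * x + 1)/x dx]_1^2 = 27*log(2) + 38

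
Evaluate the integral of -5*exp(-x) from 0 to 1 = -5 + 5*exp(-1)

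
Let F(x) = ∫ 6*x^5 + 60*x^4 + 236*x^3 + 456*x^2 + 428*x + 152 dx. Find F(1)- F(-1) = 632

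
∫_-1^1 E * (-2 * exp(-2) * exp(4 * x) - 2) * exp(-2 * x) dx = -exp(3) - E + exp(-3) + exp(-1)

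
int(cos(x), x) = sin(x) + C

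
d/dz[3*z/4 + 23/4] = 3/4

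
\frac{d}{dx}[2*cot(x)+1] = -2/sin(x)^2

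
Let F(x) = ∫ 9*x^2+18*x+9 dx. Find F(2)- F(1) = 57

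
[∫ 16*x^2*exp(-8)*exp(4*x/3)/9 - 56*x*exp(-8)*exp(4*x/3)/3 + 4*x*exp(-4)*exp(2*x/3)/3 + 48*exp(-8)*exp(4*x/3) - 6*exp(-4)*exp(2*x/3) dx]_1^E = 3*(-4 + 2*E/3)*exp(-4 + 2*E/3) - 100*exp(-20/3)/3 + 3*(-4 + 2*E/3)^2*exp(-8 + 4*E/3) + 10*exp(-10/3)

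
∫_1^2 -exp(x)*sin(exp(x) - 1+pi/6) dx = -cos(-1 + pi/6 + E) + cos(-1 + pi/6 + exp(2))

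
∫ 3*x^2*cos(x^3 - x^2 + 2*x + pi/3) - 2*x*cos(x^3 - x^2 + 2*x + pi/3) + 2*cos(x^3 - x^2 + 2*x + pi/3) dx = sin(x^3 - x^2 + 2*x + pi/3) + C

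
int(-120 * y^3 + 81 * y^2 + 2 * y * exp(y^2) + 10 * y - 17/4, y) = -30*y^4 + 27*y^3 + 5*y^2 - 17*y/4 + exp(y^2) + C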